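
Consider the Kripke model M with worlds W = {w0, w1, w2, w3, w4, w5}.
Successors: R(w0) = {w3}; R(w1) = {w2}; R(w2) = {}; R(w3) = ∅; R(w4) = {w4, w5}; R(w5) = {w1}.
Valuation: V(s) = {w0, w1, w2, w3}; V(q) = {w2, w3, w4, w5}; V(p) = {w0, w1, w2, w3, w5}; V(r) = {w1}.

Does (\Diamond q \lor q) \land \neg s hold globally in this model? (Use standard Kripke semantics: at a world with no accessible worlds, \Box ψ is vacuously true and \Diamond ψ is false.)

No

Let φ = (\Diamond q \lor q) \land \neg s. Evaluate φ at each world:
  w0 (successors {w3}): φ is false.
  w1 (successors {w2}): φ is false.
  w2 (successors ∅): φ is false.
  w3 (successors ∅): φ is false.
  w4 (successors {w4, w5}): φ is true.
  w5 (successors {w1}): φ is true.
Detail at w0 (counterexample):
  At w0: \Diamond q \lor q is true, \neg s is false, so (\Diamond q \lor q) \land \neg s is false.
    At w0: \Diamond q is true, q is false, so \Diamond q \lor q is true.
      At w0: \Diamond q requires q at some successor in {w3}.
        q holds at w3, so \Diamond q is true at w0.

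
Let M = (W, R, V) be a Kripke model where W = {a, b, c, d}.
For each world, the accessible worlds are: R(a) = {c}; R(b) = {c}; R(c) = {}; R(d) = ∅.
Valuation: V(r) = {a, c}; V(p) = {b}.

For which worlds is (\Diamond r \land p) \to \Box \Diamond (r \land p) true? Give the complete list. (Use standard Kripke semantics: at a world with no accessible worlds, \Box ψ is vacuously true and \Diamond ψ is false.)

a, c, d

Let φ = (\Diamond r \land p) \to \Box \Diamond (r \land p). Evaluate φ at each world:
  a (successors {c}): φ is true.
  b (successors {c}): φ is false.
  c (successors ∅): φ is true.
  d (successors ∅): φ is true.
For instance, at a:
  At a: \Diamond r \land p is false, \Box \Diamond (r \land p) is false, so (\Diamond r \land p) \to \Box \Diamond (r \land p) is true.
    At a: \Diamond r is true, p is false, so \Diamond r \land p is false.
      At a: \Diamond r requires r at some successor in {c}.
        r holds at c, so \Diamond r is true at a.
    At a: \Box \Diamond (r \land p) requires \Diamond (r \land p) at every successor {c}.
      \Diamond (r \land p) fails at c, so \Box \Diamond (r \land p) is false at a.
Satisfying worlds: {a, c, d}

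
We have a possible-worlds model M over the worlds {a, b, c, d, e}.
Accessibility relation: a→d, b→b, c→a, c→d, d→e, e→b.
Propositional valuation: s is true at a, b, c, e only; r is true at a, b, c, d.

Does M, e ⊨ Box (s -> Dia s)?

At e: Box (s -> Dia s) requires s -> Dia s at every successor {b}.
    At b: s is true, Dia s is true, so s -> Dia s is true.
      At b: Dia s requires s at some successor in {b}.
        s holds at b, so Dia s is true at b.
So Box (s -> Dia s) is true at e.

Yes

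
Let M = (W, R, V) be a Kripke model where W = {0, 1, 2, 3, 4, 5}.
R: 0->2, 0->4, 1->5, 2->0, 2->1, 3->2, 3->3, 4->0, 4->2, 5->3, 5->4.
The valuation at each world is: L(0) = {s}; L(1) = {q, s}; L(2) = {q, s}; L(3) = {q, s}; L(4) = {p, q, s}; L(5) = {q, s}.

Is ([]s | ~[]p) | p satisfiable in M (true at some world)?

Yes

Let φ = ([]s | ~[]p) | p. Evaluate φ at each world:
  0 (successors {2, 4}): φ is true.
  1 (successors {5}): φ is true.
  2 (successors {0, 1}): φ is true.
  3 (successors {2, 3}): φ is true.
  4 (successors {0, 2}): φ is true.
  5 (successors {3, 4}): φ is true.
Detail at 0 (witness):
  At 0: []s | ~[]p is true, p is false, so ([]s | ~[]p) | p is true.
    At 0: []s is true, ~[]p is true, so []s | ~[]p is true.
      At 0: []s requires s at every successor {2, 4}.
        At 2: s is true.
        At 4: s is true.
      So []s is true at 0.
      At 0: []p is false, so ~[]p is true.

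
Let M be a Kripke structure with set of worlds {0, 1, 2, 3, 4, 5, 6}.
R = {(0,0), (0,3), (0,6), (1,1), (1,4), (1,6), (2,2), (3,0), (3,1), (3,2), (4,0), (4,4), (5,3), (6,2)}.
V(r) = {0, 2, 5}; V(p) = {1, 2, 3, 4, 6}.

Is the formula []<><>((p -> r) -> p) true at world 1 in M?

Yes

Recall that []ψ holds at a world iff ψ holds at every accessible world, and <>ψ holds iff ψ holds at some accessible world.
At 1: []<><>((p -> r) -> p) requires <><>((p -> r) -> p) at every successor {1, 4, 6}.
    At 1: <><>((p -> r) -> p) requires <>((p -> r) -> p) at some successor in {1, 4, 6}.
      <>((p -> r) -> p) holds at 1, so <><>((p -> r) -> p) is true at 1.
    At 4: <><>((p -> r) -> p) requires <>((p -> r) -> p) at some successor in {0, 4}.
      <>((p -> r) -> p) holds at 0, so <><>((p -> r) -> p) is true at 4.
    At 6: <><>((p -> r) -> p) requires <>((p -> r) -> p) at some successor in {2}.
      <>((p -> r) -> p) holds at 2, so <><>((p -> r) -> p) is true at 6.
So []<><>((p -> r) -> p) is true at 1.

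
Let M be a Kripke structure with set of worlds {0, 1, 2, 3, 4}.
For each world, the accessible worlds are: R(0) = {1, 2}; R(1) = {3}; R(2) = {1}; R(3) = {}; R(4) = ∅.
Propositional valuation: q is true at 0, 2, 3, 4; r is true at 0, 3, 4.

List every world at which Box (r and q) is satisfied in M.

Recall that Box ψ holds at a world iff ψ holds at every accessible world, and Dia ψ holds iff ψ holds at some accessible world.
Let φ = Box (r and q). Evaluate φ at each world:
  0 (successors {1, 2}): φ is false.
  1 (successors {3}): φ is true.
  2 (successors {1}): φ is false.
  3 (successors ∅): φ is true.
  4 (successors ∅): φ is true.
For instance, at 1:
  At 1: Box (r and q) requires r and q at every successor {3}.
    At 3: r and q is true.
  So Box (r and q) is true at 1.
Satisfying worlds: {1, 3, 4}

1, 3, 4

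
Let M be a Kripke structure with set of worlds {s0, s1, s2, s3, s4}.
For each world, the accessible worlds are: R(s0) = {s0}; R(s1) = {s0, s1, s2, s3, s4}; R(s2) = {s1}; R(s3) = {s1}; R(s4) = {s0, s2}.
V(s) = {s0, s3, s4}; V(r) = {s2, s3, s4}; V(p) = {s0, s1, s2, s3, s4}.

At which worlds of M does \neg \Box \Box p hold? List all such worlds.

Let φ = \neg \Box \Box p. Evaluate φ at each world:
  s0 (successors {s0}): φ is false.
  s1 (successors {s0, s1, s2, s3, s4}): φ is false.
  s2 (successors {s1}): φ is false.
  s3 (successors {s1}): φ is false.
  s4 (successors {s0, s2}): φ is false.
For instance, at s2:
  At s2: \Box \Box p is true, so \neg \Box \Box p is false.
    At s2: \Box \Box p requires \Box p at every successor {s1}.
      At s1: \Box p is true.
    So \Box \Box p is true at s2.
Satisfying worlds: none.

none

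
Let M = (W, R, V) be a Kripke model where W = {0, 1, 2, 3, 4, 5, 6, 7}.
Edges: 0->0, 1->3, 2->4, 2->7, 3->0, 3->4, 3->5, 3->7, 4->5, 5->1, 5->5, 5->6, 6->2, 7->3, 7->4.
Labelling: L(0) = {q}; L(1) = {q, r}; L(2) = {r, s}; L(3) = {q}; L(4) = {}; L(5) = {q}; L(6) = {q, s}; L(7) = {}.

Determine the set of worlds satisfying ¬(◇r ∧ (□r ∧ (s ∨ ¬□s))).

0, 1, 2, 3, 4, 5, 7

Let φ = ¬(◇r ∧ (□r ∧ (s ∨ ¬□s))). Evaluate φ at each world:
  0 (successors {0}): φ is true.
  1 (successors {3}): φ is true.
  2 (successors {4, 7}): φ is true.
  3 (successors {0, 4, 5, 7}): φ is true.
  4 (successors {5}): φ is true.
  5 (successors {1, 5, 6}): φ is true.
  6 (successors {2}): φ is false.
  7 (successors {3, 4}): φ is true.
For instance, at 0:
  At 0: ◇r ∧ (□r ∧ (s ∨ ¬□s)) is false, so ¬(◇r ∧ (□r ∧ (s ∨ ¬□s))) is true.
    At 0: ◇r is false, □r ∧ (s ∨ ¬□s) is false, so ◇r ∧ (□r ∧ (s ∨ ¬□s)) is false.
      At 0: ◇r requires r at some successor in {0}.
        At 0: r is false.
      So ◇r is false at 0.
      At 0: □r is false, s ∨ ¬□s is true, so □r ∧ (s ∨ ¬□s) is false.
Satisfying worlds: {0, 1, 2, 3, 4, 5, 7}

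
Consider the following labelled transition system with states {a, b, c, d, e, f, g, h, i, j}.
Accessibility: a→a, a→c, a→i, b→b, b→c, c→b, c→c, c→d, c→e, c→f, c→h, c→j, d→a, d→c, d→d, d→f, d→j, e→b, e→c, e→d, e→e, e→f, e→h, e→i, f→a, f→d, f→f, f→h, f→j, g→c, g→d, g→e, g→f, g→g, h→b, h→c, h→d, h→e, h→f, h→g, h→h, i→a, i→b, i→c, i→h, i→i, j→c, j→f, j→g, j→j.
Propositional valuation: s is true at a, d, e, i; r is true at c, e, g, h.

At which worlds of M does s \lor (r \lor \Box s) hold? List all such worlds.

Let φ = s \lor (r \lor \Box s). Evaluate φ at each world:
  a (successors {a, c, i}): φ is true.
  b (successors {b, c}): φ is false.
  c (successors {b, c, d, e, f, h, j}): φ is true.
  d (successors {a, c, d, f, j}): φ is true.
  e (successors {b, c, d, e, f, h, i}): φ is true.
  f (successors {a, d, f, h, j}): φ is false.
  g (successors {c, d, e, f, g}): φ is true.
  h (successors {b, c, d, e, f, g, h}): φ is true.
  i (successors {a, b, c, h, i}): φ is true.
  j (successors {c, f, g, j}): φ is false.
For instance, at g:
  At g: s is false, r \lor \Box s is true, so s \lor (r \lor \Box s) is true.
    At g: r is true, \Box s is false, so r \lor \Box s is true.
      At g: \Box s requires s at every successor {c, d, e, f, g}.
        s fails at c, so \Box s is false at g.
Satisfying worlds: {a, c, d, e, g, h, i}

a, c, d, e, g, h, i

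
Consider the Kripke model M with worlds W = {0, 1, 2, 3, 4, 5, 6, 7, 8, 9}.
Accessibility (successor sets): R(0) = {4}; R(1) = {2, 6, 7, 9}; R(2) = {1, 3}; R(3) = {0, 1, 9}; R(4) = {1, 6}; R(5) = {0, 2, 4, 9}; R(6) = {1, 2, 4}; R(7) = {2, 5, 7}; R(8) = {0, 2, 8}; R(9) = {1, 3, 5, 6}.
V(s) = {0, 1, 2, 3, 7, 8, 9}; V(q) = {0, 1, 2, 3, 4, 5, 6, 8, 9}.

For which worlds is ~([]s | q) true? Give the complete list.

Let φ = ~([]s | q). Evaluate φ at each world:
  0 (successors {4}): φ is false.
  1 (successors {2, 6, 7, 9}): φ is false.
  2 (successors {1, 3}): φ is false.
  3 (successors {0, 1, 9}): φ is false.
  4 (successors {1, 6}): φ is false.
  5 (successors {0, 2, 4, 9}): φ is false.
  6 (successors {1, 2, 4}): φ is false.
  7 (successors {2, 5, 7}): φ is true.
  8 (successors {0, 2, 8}): φ is false.
  9 (successors {1, 3, 5, 6}): φ is false.
For instance, at 4:
  At 4: []s | q is true, so ~([]s | q) is false.
    At 4: []s is false, q is true, so []s | q is true.
      At 4: []s requires s at every successor {1, 6}.
        s fails at 6, so []s is false at 4.
Satisfying worlds: {7}

7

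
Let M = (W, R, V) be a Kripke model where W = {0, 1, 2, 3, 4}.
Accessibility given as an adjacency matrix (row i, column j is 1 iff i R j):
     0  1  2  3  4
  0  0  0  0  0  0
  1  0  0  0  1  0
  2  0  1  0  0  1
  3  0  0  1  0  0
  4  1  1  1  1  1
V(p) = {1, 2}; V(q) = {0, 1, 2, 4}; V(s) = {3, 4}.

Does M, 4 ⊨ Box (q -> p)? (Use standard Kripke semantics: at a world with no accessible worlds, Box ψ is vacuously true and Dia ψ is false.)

Recall that Box ψ holds at a world iff ψ holds at every accessible world, and Dia ψ holds iff ψ holds at some accessible world.
At 4: Box (q -> p) requires q -> p at every successor {0, 1, 2, 3, 4}.
  q -> p fails at 0, so Box (q -> p) is false at 4.

No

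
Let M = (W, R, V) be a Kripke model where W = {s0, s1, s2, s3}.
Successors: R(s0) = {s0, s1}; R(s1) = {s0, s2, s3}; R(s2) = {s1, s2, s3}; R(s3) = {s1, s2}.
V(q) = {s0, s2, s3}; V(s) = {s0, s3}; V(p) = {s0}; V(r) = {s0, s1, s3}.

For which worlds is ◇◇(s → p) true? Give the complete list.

s0, s1, s2, s3

Let φ = ◇◇(s → p). Evaluate φ at each world:
  s0 (successors {s0, s1}): φ is true.
  s1 (successors {s0, s2, s3}): φ is true.
  s2 (successors {s1, s2, s3}): φ is true.
  s3 (successors {s1, s2}): φ is true.
For instance, at s0:
  At s0: ◇◇(s → p) requires ◇(s → p) at some successor in {s0, s1}.
    ◇(s → p) holds at s0, so ◇◇(s → p) is true at s0.
      At s0: ◇(s → p) requires s → p at some successor in {s0, s1}.
        s → p holds at s0, so ◇(s → p) is true at s0.
Satisfying worlds: {s0, s1, s2, s3}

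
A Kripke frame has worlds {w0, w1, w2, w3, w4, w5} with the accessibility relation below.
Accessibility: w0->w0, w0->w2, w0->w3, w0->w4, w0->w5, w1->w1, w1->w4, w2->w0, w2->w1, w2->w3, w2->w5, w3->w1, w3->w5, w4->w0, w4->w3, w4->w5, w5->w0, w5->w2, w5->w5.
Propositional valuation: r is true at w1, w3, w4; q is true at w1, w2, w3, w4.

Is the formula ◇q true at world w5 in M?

Yes

At w5: ◇q requires q at some successor in {w0, w2, w5}.
  q holds at w2, so ◇q is true at w5.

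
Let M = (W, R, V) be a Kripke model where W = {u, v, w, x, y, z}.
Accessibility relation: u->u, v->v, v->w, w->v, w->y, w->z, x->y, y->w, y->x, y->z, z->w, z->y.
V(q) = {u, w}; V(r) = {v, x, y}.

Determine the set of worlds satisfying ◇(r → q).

u, v, w, y, z

Let φ = ◇(r → q). Evaluate φ at each world:
  u (successors {u}): φ is true.
  v (successors {v, w}): φ is true.
  w (successors {v, y, z}): φ is true.
  x (successors {y}): φ is false.
  y (successors {w, x, z}): φ is true.
  z (successors {w, y}): φ is true.
For instance, at z:
  At z: ◇(r → q) requires r → q at some successor in {w, y}.
    r → q holds at w, so ◇(r → q) is true at z.
Satisfying worlds: {u, v, w, y, z}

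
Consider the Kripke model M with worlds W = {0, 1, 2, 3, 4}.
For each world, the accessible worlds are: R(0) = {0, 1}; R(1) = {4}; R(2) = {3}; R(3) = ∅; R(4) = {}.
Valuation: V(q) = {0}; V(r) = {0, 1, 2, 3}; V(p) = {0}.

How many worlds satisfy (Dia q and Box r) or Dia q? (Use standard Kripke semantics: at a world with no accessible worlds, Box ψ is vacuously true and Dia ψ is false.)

Let φ = (Dia q and Box r) or Dia q. Evaluate φ at each world:
  0 (successors {0, 1}): φ is true.
  1 (successors {4}): φ is false.
  2 (successors {3}): φ is false.
  3 (successors ∅): φ is false.
  4 (successors ∅): φ is false.
For instance, at 2:
  At 2: Dia q and Box r is false, Dia q is false, so (Dia q and Box r) or Dia q is false.
    At 2: Dia q is false, Box r is true, so Dia q and Box r is false.
      At 2: Dia q requires q at some successor in {3}.
        At 3: q is false.
      So Dia q is false at 2.
      At 2: Box r requires r at every successor {3}.
        At 3: r is true.
      So Box r is true at 2.
    At 2: Dia q requires q at some successor in {3}.
      At 3: q is false.
    So Dia q is false at 2.
Satisfying worlds: {0}

1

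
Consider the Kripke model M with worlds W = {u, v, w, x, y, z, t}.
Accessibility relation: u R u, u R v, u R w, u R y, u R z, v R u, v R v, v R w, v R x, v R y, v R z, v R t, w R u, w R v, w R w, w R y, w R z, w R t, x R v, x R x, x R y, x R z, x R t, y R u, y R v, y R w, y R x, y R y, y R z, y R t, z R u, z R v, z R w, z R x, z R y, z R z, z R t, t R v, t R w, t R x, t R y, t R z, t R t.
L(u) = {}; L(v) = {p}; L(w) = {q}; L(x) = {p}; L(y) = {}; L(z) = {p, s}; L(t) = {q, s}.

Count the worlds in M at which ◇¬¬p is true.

7

Let φ = ◇¬¬p. Evaluate φ at each world:
  u (successors {u, v, w, y, z}): φ is true.
  v (successors {u, v, w, x, y, z, t}): φ is true.
  w (successors {u, v, w, y, z, t}): φ is true.
  x (successors {v, x, y, z, t}): φ is true.
  y (successors {u, v, w, x, y, z, t}): φ is true.
  z (successors {u, v, w, x, y, z, t}): φ is true.
  t (successors {v, w, x, y, z, t}): φ is true.
For instance, at y:
  At y: ◇¬¬p requires ¬¬p at some successor in {u, v, w, x, y, z, t}.
    ¬¬p holds at v, so ◇¬¬p is true at y.
Satisfying worlds: {u, v, w, x, y, z, t}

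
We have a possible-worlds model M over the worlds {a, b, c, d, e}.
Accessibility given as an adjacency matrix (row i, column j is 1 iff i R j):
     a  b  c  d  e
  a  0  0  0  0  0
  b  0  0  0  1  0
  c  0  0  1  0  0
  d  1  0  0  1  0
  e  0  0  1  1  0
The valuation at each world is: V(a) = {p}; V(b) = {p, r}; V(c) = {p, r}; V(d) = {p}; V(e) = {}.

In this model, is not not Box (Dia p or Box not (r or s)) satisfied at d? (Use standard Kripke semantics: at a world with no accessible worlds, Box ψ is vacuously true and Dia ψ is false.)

At d: not Box (Dia p or Box not (r or s)) is false, so not not Box (Dia p or Box not (r or s)) is true.
  At d: Box (Dia p or Box not (r or s)) is true, so not Box (Dia p or Box not (r or s)) is false.
    At d: Box (Dia p or Box not (r or s)) requires Dia p or Box not (r or s) at every successor {a, d}.
      At a: Dia p or Box not (r or s) is true.
      At d: Dia p or Box not (r or s) is true.
    So Box (Dia p or Box not (r or s)) is true at d.

Yes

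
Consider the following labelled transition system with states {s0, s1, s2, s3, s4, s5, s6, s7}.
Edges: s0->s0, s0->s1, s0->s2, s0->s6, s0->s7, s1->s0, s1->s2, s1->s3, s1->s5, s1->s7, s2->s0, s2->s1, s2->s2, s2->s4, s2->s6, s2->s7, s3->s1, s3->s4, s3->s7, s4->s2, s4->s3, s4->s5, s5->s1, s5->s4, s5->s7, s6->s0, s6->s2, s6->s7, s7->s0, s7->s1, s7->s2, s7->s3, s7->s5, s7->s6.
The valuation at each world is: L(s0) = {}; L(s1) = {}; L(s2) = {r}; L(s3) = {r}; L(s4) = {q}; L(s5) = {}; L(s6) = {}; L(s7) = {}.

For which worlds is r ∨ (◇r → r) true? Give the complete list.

s2, s3, s5

Let φ = r ∨ (◇r → r). Evaluate φ at each world:
  s0 (successors {s0, s1, s2, s6, s7}): φ is false.
  s1 (successors {s0, s2, s3, s5, s7}): φ is false.
  s2 (successors {s0, s1, s2, s4, s6, s7}): φ is true.
  s3 (successors {s1, s4, s7}): φ is true.
  s4 (successors {s2, s3, s5}): φ is false.
  s5 (successors {s1, s4, s7}): φ is true.
  s6 (successors {s0, s2, s7}): φ is false.
  s7 (successors {s0, s1, s2, s3, s5, s6}): φ is false.
For instance, at s0:
  At s0: r is false, ◇r → r is false, so r ∨ (◇r → r) is false.
    At s0: ◇r is true, r is false, so ◇r → r is false.
      At s0: ◇r requires r at some successor in {s0, s1, s2, s6, s7}.
        r holds at s2, so ◇r is true at s0.
Satisfying worlds: {s2, s3, s5}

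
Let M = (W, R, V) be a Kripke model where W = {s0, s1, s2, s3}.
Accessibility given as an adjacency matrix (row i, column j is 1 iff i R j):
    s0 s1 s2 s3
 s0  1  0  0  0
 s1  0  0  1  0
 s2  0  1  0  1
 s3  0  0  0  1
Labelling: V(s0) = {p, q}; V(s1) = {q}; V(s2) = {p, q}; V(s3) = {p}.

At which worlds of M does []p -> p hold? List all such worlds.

Let φ = []p -> p. Evaluate φ at each world:
  s0 (successors {s0}): φ is true.
  s1 (successors {s2}): φ is false.
  s2 (successors {s1, s3}): φ is true.
  s3 (successors {s3}): φ is true.
For instance, at s0:
  At s0: []p is true, p is true, so []p -> p is true.
    At s0: []p requires p at every successor {s0}.
      At s0: p is true.
    So []p is true at s0.
Satisfying worlds: {s0, s2, s3}

s0, s2, s3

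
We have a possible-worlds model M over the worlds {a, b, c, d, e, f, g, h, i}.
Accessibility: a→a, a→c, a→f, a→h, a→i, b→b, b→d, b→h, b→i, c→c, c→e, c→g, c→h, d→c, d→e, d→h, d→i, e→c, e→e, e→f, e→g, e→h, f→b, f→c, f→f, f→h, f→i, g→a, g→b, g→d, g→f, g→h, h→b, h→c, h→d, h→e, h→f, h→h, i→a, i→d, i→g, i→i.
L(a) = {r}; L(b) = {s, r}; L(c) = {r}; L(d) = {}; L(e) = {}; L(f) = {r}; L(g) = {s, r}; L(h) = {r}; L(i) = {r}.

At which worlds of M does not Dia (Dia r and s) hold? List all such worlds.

a, d

Let φ = not Dia (Dia r and s). Evaluate φ at each world:
  a (successors {a, c, f, h, i}): φ is true.
  b (successors {b, d, h, i}): φ is false.
  c (successors {c, e, g, h}): φ is false.
  d (successors {c, e, h, i}): φ is true.
  e (successors {c, e, f, g, h}): φ is false.
  f (successors {b, c, f, h, i}): φ is false.
  g (successors {a, b, d, f, h}): φ is false.
  h (successors {b, c, d, e, f, h}): φ is false.
  i (successors {a, d, g, i}): φ is false.
For instance, at d:
  At d: Dia (Dia r and s) is false, so not Dia (Dia r and s) is true.
    At d: Dia (Dia r and s) requires Dia r and s at some successor in {c, e, h, i}.
      At c: Dia r and s is false.
      At e: Dia r and s is false.
      At h: Dia r and s is false.
      At i: Dia r and s is false.
    So Dia (Dia r and s) is false at d.
Satisfying worlds: {a, d}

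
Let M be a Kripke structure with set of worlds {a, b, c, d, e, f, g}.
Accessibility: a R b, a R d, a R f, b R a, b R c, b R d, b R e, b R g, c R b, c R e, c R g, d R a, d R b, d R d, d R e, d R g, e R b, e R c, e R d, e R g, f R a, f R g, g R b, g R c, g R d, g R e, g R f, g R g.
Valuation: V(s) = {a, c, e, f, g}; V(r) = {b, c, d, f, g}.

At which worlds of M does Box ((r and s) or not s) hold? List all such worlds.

Let φ = Box ((r and s) or not s). Evaluate φ at each world:
  a (successors {b, d, f}): φ is true.
  b (successors {a, c, d, e, g}): φ is false.
  c (successors {b, e, g}): φ is false.
  d (successors {a, b, d, e, g}): φ is false.
  e (successors {b, c, d, g}): φ is true.
  f (successors {a, g}): φ is false.
  g (successors {b, c, d, e, f, g}): φ is false.
For instance, at g:
  At g: Box ((r and s) or not s) requires (r and s) or not s at every successor {b, c, d, e, f, g}.
    (r and s) or not s fails at e, so Box ((r and s) or not s) is false at g.
Satisfying worlds: {a, e}

a, e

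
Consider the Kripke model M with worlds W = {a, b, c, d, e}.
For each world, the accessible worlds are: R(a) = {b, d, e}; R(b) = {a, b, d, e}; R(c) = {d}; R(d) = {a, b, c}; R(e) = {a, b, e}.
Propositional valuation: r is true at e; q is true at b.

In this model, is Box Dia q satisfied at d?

At d: Box Dia q requires Dia q at every successor {a, b, c}.
  Dia q fails at c, so Box Dia q is false at d.
    At c: Dia q requires q at some successor in {d}.
      At d: q is false.
    So Dia q is false at c.

No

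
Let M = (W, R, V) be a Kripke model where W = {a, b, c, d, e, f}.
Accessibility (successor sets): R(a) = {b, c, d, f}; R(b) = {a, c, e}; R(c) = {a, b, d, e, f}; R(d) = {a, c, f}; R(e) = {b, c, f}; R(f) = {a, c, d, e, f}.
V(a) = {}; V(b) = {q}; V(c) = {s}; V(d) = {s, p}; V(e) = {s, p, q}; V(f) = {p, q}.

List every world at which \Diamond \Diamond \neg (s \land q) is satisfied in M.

Let φ = \Diamond \Diamond \neg (s \land q). Evaluate φ at each world:
  a (successors {b, c, d, f}): φ is true.
  b (successors {a, c, e}): φ is true.
  c (successors {a, b, d, e, f}): φ is true.
  d (successors {a, c, f}): φ is true.
  e (successors {b, c, f}): φ is true.
  f (successors {a, c, d, e, f}): φ is true.
For instance, at a:
  At a: \Diamond \Diamond \neg (s \land q) requires \Diamond \neg (s \land q) at some successor in {b, c, d, f}.
    \Diamond \neg (s \land q) holds at b, so \Diamond \Diamond \neg (s \land q) is true at a.
      At b: \Diamond \neg (s \land q) requires \neg (s \land q) at some successor in {a, c, e}.
        \neg (s \land q) holds at a, so \Diamond \neg (s \land q) is true at b.
Satisfying worlds: {a, b, c, d, e, f}

a, b, c, d, e, f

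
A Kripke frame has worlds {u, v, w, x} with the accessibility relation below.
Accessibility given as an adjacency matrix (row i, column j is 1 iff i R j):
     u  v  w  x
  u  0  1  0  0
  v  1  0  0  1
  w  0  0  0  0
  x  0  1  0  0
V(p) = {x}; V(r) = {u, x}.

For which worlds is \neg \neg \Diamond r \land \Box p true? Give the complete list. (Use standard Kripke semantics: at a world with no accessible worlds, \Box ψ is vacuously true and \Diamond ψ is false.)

none

Recall that \Box ψ holds at a world iff ψ holds at every accessible world, and \Diamond ψ holds iff ψ holds at some accessible world.
Let φ = \neg \neg \Diamond r \land \Box p. Evaluate φ at each world:
  u (successors {v}): φ is false.
  v (successors {u, x}): φ is false.
  w (successors ∅): φ is false.
  x (successors {v}): φ is false.
For instance, at x:
  At x: \neg \neg \Diamond r is false, \Box p is false, so \neg \neg \Diamond r \land \Box p is false.
    At x: \neg \Diamond r is true, so \neg \neg \Diamond r is false.
      At x: \Diamond r is false, so \neg \Diamond r is true.
    At x: \Box p requires p at every successor {v}.
      p fails at v, so \Box p is false at x.
Satisfying worlds: none.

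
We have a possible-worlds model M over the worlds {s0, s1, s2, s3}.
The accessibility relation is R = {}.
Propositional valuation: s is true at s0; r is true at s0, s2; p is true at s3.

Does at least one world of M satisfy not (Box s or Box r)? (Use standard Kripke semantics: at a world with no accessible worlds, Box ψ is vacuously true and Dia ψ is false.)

No

Recall that Box ψ holds at a world iff ψ holds at every accessible world, and Dia ψ holds iff ψ holds at some accessible world.
Let φ = not (Box s or Box r). Evaluate φ at each world:
  s0 (successors ∅): φ is false.
  s1 (successors ∅): φ is false.
  s2 (successors ∅): φ is false.
  s3 (successors ∅): φ is false.
For instance, at s0:
  At s0: Box s or Box r is true, so not (Box s or Box r) is false.
    At s0: Box s is true, Box r is true, so Box s or Box r is true.
      At s0: no accessible worlds, so Box s holds vacuously.
      At s0: no accessible worlds, so Box r holds vacuously.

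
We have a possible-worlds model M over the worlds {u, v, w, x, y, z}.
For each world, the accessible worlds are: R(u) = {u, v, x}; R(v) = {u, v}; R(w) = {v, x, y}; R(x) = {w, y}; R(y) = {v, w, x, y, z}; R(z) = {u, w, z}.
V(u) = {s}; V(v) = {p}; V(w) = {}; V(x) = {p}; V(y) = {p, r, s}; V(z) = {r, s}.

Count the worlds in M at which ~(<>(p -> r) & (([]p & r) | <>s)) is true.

Let φ = ~(<>(p -> r) & (([]p & r) | <>s)). Evaluate φ at each world:
  u (successors {u, v, x}): φ is false.
  v (successors {u, v}): φ is false.
  w (successors {v, x, y}): φ is false.
  x (successors {w, y}): φ is false.
  y (successors {v, w, x, y, z}): φ is false.
  z (successors {u, w, z}): φ is false.
For instance, at z:
  At z: <>(p -> r) & (([]p & r) | <>s) is true, so ~(<>(p -> r) & (([]p & r) | <>s)) is false.
    At z: <>(p -> r) is true, ([]p & r) | <>s is true, so <>(p -> r) & (([]p & r) | <>s) is true.
      At z: <>(p -> r) requires p -> r at some successor in {u, w, z}.
        p -> r holds at u, so <>(p -> r) is true at z.
      At z: []p & r is false, <>s is true, so ([]p & r) | <>s is true.
Satisfying worlds: none.

0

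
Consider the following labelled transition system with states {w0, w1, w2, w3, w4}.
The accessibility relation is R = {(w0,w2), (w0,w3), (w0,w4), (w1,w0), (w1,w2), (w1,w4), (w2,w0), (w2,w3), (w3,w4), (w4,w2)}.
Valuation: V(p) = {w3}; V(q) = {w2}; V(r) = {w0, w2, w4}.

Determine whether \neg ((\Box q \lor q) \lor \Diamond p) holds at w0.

At w0: (\Box q \lor q) \lor \Diamond p is true, so \neg ((\Box q \lor q) \lor \Diamond p) is false.
  At w0: \Box q \lor q is false, \Diamond p is true, so (\Box q \lor q) \lor \Diamond p is true.
    At w0: \Box q is false, q is false, so \Box q \lor q is false.
      At w0: \Box q requires q at every successor {w2, w3, w4}.
        q fails at w3, so \Box q is false at w0.
    At w0: \Diamond p requires p at some successor in {w2, w3, w4}.
      p holds at w3, so \Diamond p is true at w0.

No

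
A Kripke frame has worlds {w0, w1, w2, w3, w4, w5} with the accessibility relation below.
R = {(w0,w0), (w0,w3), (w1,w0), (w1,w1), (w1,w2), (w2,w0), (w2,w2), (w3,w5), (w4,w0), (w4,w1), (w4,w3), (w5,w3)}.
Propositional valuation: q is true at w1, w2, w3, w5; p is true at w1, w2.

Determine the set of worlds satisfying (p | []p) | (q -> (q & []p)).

Let φ = (p | []p) | (q -> (q & []p)). Evaluate φ at each world:
  w0 (successors {w0, w3}): φ is true.
  w1 (successors {w0, w1, w2}): φ is true.
  w2 (successors {w0, w2}): φ is true.
  w3 (successors {w5}): φ is false.
  w4 (successors {w0, w1, w3}): φ is true.
  w5 (successors {w3}): φ is false.
For instance, at w0:
  At w0: p | []p is false, q -> (q & []p) is true, so (p | []p) | (q -> (q & []p)) is true.
    At w0: p is false, []p is false, so p | []p is false.
      At w0: []p requires p at every successor {w0, w3}.
        p fails at w0, so []p is false at w0.
    At w0: q is false, q & []p is false, so q -> (q & []p) is true.
      At w0: q is false, []p is false, so q & []p is false.
Satisfying worlds: {w0, w1, w2, w4}

w0, w1, w2, w4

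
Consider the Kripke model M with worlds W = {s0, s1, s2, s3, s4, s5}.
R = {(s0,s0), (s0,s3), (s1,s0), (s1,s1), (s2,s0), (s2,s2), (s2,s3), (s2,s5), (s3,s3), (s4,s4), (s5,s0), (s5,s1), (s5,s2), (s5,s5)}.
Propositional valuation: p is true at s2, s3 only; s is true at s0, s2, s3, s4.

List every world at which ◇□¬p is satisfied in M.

s1, s4, s5

Recall that □ψ holds at a world iff ψ holds at every accessible world, and ◇ψ holds iff ψ holds at some accessible world.
Let φ = ◇□¬p. Evaluate φ at each world:
  s0 (successors {s0, s3}): φ is false.
  s1 (successors {s0, s1}): φ is true.
  s2 (successors {s0, s2, s3, s5}): φ is false.
  s3 (successors {s3}): φ is false.
  s4 (successors {s4}): φ is true.
  s5 (successors {s0, s1, s2, s5}): φ is true.
For instance, at s1:
  At s1: ◇□¬p requires □¬p at some successor in {s0, s1}.
    □¬p holds at s1, so ◇□¬p is true at s1.
      At s1: □¬p requires ¬p at every successor {s0, s1}.
        At s0: ¬p is true.
        At s1: ¬p is true.
      So □¬p is true at s1.
Satisfying worlds: {s1, s4, s5}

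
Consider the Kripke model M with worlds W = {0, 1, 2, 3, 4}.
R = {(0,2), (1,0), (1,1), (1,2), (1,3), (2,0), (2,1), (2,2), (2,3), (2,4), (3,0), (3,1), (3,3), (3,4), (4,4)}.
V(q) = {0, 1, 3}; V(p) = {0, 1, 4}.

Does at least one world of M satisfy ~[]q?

Yes

Let φ = ~[]q. Evaluate φ at each world:
  0 (successors {2}): φ is true.
  1 (successors {0, 1, 2, 3}): φ is true.
  2 (successors {0, 1, 2, 3, 4}): φ is true.
  3 (successors {0, 1, 3, 4}): φ is true.
  4 (successors {4}): φ is true.
Detail at 0 (witness):
  At 0: []q is false, so ~[]q is true.
    At 0: []q requires q at every successor {2}.
      q fails at 2, so []q is false at 0.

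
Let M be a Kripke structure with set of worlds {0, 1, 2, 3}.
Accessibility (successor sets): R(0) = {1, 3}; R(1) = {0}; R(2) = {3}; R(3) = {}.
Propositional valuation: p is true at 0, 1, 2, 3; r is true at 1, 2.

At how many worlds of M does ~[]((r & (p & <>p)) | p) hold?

Recall that []ψ holds at a world iff ψ holds at every accessible world, and <>ψ holds iff ψ holds at some accessible world.
Let φ = ~[]((r & (p & <>p)) | p). Evaluate φ at each world:
  0 (successors {1, 3}): φ is false.
  1 (successors {0}): φ is false.
  2 (successors {3}): φ is false.
  3 (successors ∅): φ is false.
For instance, at 1:
  At 1: []((r & (p & <>p)) | p) is true, so ~[]((r & (p & <>p)) | p) is false.
    At 1: []((r & (p & <>p)) | p) requires (r & (p & <>p)) | p at every successor {0}.
      At 0: (r & (p & <>p)) | p is true.
    So []((r & (p & <>p)) | p) is true at 1.
Satisfying worlds: none.

0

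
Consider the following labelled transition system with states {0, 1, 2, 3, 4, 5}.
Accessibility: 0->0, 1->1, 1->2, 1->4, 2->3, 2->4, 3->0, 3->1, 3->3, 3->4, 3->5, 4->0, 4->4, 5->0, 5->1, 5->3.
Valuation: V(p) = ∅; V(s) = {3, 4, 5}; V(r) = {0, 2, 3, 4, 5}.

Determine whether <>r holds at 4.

Recall that <>ψ holds at a world iff ψ holds at some accessible world.
At 4: <>r requires r at some successor in {0, 4}.
  r holds at 0, so <>r is true at 4.

Yes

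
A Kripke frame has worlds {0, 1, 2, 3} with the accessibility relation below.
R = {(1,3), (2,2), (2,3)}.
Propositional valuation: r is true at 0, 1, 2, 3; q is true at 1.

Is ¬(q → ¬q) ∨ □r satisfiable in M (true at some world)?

Recall that □ψ holds at a world iff ψ holds at every accessible world, and ◇ψ holds iff ψ holds at some accessible world.
Let φ = ¬(q → ¬q) ∨ □r. Evaluate φ at each world:
  0 (successors ∅): φ is true.
  1 (successors {3}): φ is true.
  2 (successors {2, 3}): φ is true.
  3 (successors ∅): φ is true.
Detail at 0 (witness):
  At 0: ¬(q → ¬q) is false, □r is true, so ¬(q → ¬q) ∨ □r is true.
    At 0: no accessible worlds, so □r holds vacuously.

Yes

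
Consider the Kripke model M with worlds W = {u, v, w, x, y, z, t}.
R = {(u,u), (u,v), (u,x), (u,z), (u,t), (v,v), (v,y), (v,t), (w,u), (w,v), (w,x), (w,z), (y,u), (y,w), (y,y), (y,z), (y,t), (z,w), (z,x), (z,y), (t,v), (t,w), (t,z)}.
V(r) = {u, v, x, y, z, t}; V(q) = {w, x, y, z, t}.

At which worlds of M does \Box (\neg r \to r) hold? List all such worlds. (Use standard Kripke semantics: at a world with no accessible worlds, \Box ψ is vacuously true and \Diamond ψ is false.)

u, v, w, x

Recall that \Box ψ holds at a world iff ψ holds at every accessible world, and \Diamond ψ holds iff ψ holds at some accessible world.
Let φ = \Box (\neg r \to r). Evaluate φ at each world:
  u (successors {u, v, x, z, t}): φ is true.
  v (successors {v, y, t}): φ is true.
  w (successors {u, v, x, z}): φ is true.
  x (successors ∅): φ is true.
  y (successors {u, w, y, z, t}): φ is false.
  z (successors {w, x, y}): φ is false.
  t (successors {v, w, z}): φ is false.
For instance, at v:
  At v: \Box (\neg r \to r) requires \neg r \to r at every successor {v, y, t}.
    At v: \neg r \to r is true.
    At y: \neg r \to r is true.
    At t: \neg r \to r is true.
  So \Box (\neg r \to r) is true at v.
Satisfying worlds: {u, v, w, x}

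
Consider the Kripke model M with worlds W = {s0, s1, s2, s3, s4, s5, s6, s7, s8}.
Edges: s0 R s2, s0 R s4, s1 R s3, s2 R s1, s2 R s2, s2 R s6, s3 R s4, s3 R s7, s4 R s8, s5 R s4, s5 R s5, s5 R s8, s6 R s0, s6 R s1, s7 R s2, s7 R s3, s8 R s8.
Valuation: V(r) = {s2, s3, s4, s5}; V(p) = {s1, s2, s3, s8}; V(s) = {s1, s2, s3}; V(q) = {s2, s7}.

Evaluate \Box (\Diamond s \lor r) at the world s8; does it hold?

Recall that \Box ψ holds at a world iff ψ holds at every accessible world, and \Diamond ψ holds iff ψ holds at some accessible world.
At s8: \Box (\Diamond s \lor r) requires \Diamond s \lor r at every successor {s8}.
  \Diamond s \lor r fails at s8, so \Box (\Diamond s \lor r) is false at s8.
    At s8: \Diamond s is false, r is false, so \Diamond s \lor r is false.
      At s8: \Diamond s requires s at some successor in {s8}.
        At s8: s is false.
      So \Diamond s is false at s8.

No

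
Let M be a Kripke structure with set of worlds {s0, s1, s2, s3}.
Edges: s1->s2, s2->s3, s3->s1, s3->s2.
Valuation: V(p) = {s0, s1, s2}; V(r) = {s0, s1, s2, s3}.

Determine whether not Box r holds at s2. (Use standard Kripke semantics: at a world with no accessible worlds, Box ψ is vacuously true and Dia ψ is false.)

No

At s2: Box r is true, so not Box r is false.
  At s2: Box r requires r at every successor {s3}.
    At s3: r is true.
  So Box r is true at s2.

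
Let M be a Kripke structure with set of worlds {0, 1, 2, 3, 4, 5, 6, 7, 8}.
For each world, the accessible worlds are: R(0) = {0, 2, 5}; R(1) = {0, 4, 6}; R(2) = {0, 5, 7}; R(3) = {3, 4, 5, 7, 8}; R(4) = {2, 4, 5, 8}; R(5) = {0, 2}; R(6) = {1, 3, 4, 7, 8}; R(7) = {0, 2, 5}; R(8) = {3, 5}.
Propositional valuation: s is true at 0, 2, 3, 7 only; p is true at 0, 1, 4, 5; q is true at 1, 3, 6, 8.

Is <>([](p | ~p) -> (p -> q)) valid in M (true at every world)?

Let φ = <>([](p | ~p) -> (p -> q)). Evaluate φ at each world:
  0 (successors {0, 2, 5}): φ is true.
  1 (successors {0, 4, 6}): φ is true.
  2 (successors {0, 5, 7}): φ is true.
  3 (successors {3, 4, 5, 7, 8}): φ is true.
  4 (successors {2, 4, 5, 8}): φ is true.
  5 (successors {0, 2}): φ is true.
  6 (successors {1, 3, 4, 7, 8}): φ is true.
  7 (successors {0, 2, 5}): φ is true.
  8 (successors {3, 5}): φ is true.
For instance, at 2:
  At 2: <>([](p | ~p) -> (p -> q)) requires [](p | ~p) -> (p -> q) at some successor in {0, 5, 7}.
    [](p | ~p) -> (p -> q) holds at 7, so <>([](p | ~p) -> (p -> q)) is true at 2.
      At 7: [](p | ~p) is true, p -> q is true, so [](p | ~p) -> (p -> q) is true.

Yes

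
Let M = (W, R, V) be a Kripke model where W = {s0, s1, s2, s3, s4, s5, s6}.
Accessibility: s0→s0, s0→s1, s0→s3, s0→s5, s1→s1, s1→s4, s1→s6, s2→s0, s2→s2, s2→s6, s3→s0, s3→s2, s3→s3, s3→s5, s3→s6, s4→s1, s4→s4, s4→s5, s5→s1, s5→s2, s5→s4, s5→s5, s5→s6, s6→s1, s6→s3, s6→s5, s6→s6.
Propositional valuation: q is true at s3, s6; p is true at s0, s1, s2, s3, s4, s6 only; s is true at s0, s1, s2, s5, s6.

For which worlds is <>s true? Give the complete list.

s0, s1, s2, s3, s4, s5, s6

Let φ = <>s. Evaluate φ at each world:
  s0 (successors {s0, s1, s3, s5}): φ is true.
  s1 (successors {s1, s4, s6}): φ is true.
  s2 (successors {s0, s2, s6}): φ is true.
  s3 (successors {s0, s2, s3, s5, s6}): φ is true.
  s4 (successors {s1, s4, s5}): φ is true.
  s5 (successors {s1, s2, s4, s5, s6}): φ is true.
  s6 (successors {s1, s3, s5, s6}): φ is true.
For instance, at s2:
  At s2: <>s requires s at some successor in {s0, s2, s6}.
    s holds at s0, so <>s is true at s2.
Satisfying worlds: {s0, s1, s2, s3, s4, s5, s6}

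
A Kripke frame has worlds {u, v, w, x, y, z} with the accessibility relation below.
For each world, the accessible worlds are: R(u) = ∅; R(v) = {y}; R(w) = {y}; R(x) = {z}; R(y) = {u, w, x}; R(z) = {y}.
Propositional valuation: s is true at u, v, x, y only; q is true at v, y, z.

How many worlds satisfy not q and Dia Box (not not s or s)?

1

Recall that Box ψ holds at a world iff ψ holds at every accessible world, and Dia ψ holds iff ψ holds at some accessible world.
Let φ = not q and Dia Box (not not s or s). Evaluate φ at each world:
  u (successors ∅): φ is false.
  v (successors {y}): φ is false.
  w (successors {y}): φ is false.
  x (successors {z}): φ is true.
  y (successors {u, w, x}): φ is false.
  z (successors {y}): φ is false.
For instance, at x:
  At x: not q is true, Dia Box (not not s or s) is true, so not q and Dia Box (not not s or s) is true.
    At x: Dia Box (not not s or s) requires Box (not not s or s) at some successor in {z}.
      Box (not not s or s) holds at z, so Dia Box (not not s or s) is true at x.
Satisfying worlds: {x}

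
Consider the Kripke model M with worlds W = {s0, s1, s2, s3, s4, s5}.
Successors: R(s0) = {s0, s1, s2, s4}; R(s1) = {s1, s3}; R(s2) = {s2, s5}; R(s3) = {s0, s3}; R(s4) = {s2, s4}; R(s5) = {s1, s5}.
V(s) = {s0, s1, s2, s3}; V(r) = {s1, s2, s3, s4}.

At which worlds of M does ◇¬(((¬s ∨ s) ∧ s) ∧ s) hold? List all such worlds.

Let φ = ◇¬(((¬s ∨ s) ∧ s) ∧ s). Evaluate φ at each world:
  s0 (successors {s0, s1, s2, s4}): φ is true.
  s1 (successors {s1, s3}): φ is false.
  s2 (successors {s2, s5}): φ is true.
  s3 (successors {s0, s3}): φ is false.
  s4 (successors {s2, s4}): φ is true.
  s5 (successors {s1, s5}): φ is true.
For instance, at s5:
  At s5: ◇¬(((¬s ∨ s) ∧ s) ∧ s) requires ¬(((¬s ∨ s) ∧ s) ∧ s) at some successor in {s1, s5}.
    ¬(((¬s ∨ s) ∧ s) ∧ s) holds at s5, so ◇¬(((¬s ∨ s) ∧ s) ∧ s) is true at s5.
Satisfying worlds: {s0, s2, s4, s5}

s0, s2, s4, s5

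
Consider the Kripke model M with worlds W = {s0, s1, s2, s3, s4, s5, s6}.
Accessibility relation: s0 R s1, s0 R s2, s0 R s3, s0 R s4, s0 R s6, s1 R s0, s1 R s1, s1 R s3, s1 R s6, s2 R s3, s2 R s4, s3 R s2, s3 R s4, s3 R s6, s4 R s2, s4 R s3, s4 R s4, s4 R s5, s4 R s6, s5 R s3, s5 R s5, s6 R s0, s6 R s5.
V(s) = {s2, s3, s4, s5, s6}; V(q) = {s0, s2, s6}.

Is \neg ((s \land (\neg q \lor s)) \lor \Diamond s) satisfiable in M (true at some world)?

No

Let φ = \neg ((s \land (\neg q \lor s)) \lor \Diamond s). Evaluate φ at each world:
  s0 (successors {s1, s2, s3, s4, s6}): φ is false.
  s1 (successors {s0, s1, s3, s6}): φ is false.
  s2 (successors {s3, s4}): φ is false.
  s3 (successors {s2, s4, s6}): φ is false.
  s4 (successors {s2, s3, s4, s5, s6}): φ is false.
  s5 (successors {s3, s5}): φ is false.
  s6 (successors {s0, s5}): φ is false.
For instance, at s3:
  At s3: (s \land (\neg q \lor s)) \lor \Diamond s is true, so \neg ((s \land (\neg q \lor s)) \lor \Diamond s) is false.
    At s3: s \land (\neg q \lor s) is true, \Diamond s is true, so (s \land (\neg q \lor s)) \lor \Diamond s is true.
      At s3: \Diamond s requires s at some successor in {s2, s4, s6}.
        s holds at s2, so \Diamond s is true at s3.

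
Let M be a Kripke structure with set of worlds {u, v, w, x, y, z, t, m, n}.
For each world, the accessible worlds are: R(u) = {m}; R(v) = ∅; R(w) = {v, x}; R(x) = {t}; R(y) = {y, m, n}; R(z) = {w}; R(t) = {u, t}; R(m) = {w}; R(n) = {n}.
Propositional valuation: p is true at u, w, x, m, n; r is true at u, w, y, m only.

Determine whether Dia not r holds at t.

Yes

At t: Dia not r requires not r at some successor in {u, t}.
  not r holds at t, so Dia not r is true at t.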